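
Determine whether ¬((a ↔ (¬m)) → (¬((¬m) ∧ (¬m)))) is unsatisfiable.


Truth table over {a, m}:
a | m | φ
---------
F | F | F
T | F | T
F | T | F
T | T | F
Satisfying assignment at row 2: a=T, m=F gives T.

No, it is not a contradiction.


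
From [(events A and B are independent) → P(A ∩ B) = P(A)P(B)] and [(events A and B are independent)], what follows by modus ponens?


Modus ponens: from (P → Q) and P, infer Q.
P = '(events A and B are independent)' is asserted, and P → Q holds, so Q follows.

P(A ∩ B) = P(A)P(B).


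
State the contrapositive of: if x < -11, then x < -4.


The contrapositive of (P → Q) is (¬Q → ¬P); it is logically equivalent to the original.
Here P = 'x < -11' and Q = 'x < -4'.

If not (x < -4), then not (x < -11).


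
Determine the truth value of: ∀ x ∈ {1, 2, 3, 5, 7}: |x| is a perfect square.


Evaluate the predicate on each element: 1:T, 2:F, 3:F, 5:F, 7:F.
Counterexample x = 2 fails the predicate.

F


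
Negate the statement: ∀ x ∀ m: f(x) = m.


Negation flips each quantifier (∀↔∃) and negates the inner predicate.
¬(∀ x ∀ m: φ) = ∃ x ∃ m: ¬φ.

∃ x ∃ m: ¬(f(x) = m)


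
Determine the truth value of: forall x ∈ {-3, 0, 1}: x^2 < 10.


Evaluate the predicate on each element: -3:True, 0:True, 1:True.
Every element satisfies the predicate.

True


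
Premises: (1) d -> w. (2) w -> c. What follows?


Hypothetical syllogism: from (P → Q) and (Q → R), infer (P → R).
Chain the two implications through the shared middle term 'w'.

d -> c


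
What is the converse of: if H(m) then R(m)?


The converse of (P → Q) is (Q → P). It is not in general equivalent to the original.
Here P = 'H(m)' and Q = 'R(m)'.

If R(m), then H(m).


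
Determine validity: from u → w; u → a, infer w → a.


This is (no valid rule). There exist truth assignments where the premises are all true but the conclusion is false.

Invalid.


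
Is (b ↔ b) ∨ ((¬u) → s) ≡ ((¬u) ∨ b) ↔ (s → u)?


Compare truth tables:
b | s | u | φ | ψ
-----------------
F | F | F | T | T
T | F | F | T | T
F | T | F | T | F
T | T | F | T | F
F | F | T | T | F
T | F | T | T | T
F | T | T | T | F
T | T | T | T | T
They differ at row 3 (b=F, s=T, u=F): φ=T but ψ=F.

No, they are not logically equivalent.


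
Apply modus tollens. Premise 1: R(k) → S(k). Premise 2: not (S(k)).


Modus tollens: from (P → Q) and ¬Q, infer ¬P.
Q = 'S(k)' is denied; since P → Q, P must also fail.

Not (R(k)).


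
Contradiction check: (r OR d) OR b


Truth table over {b, d, r}:
b | d | r | φ
-------------
F | F | F | F
T | F | F | T
F | T | F | T
T | T | F | T
F | F | T | T
T | F | T | T
F | T | T | T
T | T | T | T
Satisfying assignment at row 2: b=T, d=F, r=F gives T.

No, it is not a contradiction.


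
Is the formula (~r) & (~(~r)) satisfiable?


Check all 2 assignments over {r}:
r | φ
-----
False | False
True | False
No assignment makes the formula true.

Unsatisfiable.


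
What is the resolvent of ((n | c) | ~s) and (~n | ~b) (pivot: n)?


The clauses contain complementary literals n and ~n.
Resolution eliminates this pair and disjoins the remaining literals (merging duplicates).

((c | ~s) | ~b)


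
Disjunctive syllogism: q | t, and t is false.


Disjunctive syllogism: from (P ∨ Q) and ¬P, infer Q.
One disjunct, 't', is ruled out; the other must hold.

q


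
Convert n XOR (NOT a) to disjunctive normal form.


Step 1: n ⊕ (¬a) is true exactly when they disagree: (n ∧ ¬(¬a)) ∨ (¬n ∧ (¬a)).
Step 2: Eliminate any double negations (¬¬X = X).

(n AND a) OR ((NOT n) AND (NOT a))


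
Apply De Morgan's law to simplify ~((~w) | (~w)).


De Morgan: the negation of a disjunction is the conjunction of the negations.
Distribute ~ across |, flipping it to &, and negate each literal.

w & w


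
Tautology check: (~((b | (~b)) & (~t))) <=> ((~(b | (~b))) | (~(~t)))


Build the truth table over {b, t}:
b | t | φ
---------
False | False | True
True | False | True
False | True | True
True | True | True
Every row evaluates to true.

Yes, it is a tautology.


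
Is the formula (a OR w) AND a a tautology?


Build the truth table over {a, w}:
a | w | φ
---------
F | F | F
T | F | T
F | T | F
T | T | T
Counterexample at row 1: with a=F, w=F, the formula is F.

No, it is not a tautology.


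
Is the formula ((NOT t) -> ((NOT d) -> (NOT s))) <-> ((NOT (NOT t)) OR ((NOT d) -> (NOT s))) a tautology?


Build the truth table over {d, s, t}:
d | s | t | φ
-------------
F | F | F | T
T | F | F | T
F | T | F | T
T | T | F | T
F | F | T | T
T | F | T | T
F | T | T | T
T | T | T | T
Every row evaluates to true.

Yes, it is a tautology.


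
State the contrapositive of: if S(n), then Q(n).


The contrapositive of (P → Q) is (¬Q → ¬P); it is logically equivalent to the original.
Here P = 'S(n)' and Q = 'Q(n)'.

If not (Q(n)), then not (S(n)).


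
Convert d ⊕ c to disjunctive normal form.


Step 1: d ⊕ c is true exactly when they disagree: (d ∧ ¬c) ∨ (¬d ∧ c).

(d ∧ (¬c)) ∨ ((¬d) ∧ c)


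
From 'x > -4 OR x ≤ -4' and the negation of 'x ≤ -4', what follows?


Disjunctive syllogism: from (P ∨ Q) and ¬P, infer Q.
One disjunct, 'x ≤ -4', is ruled out; the other must hold.

x > -4


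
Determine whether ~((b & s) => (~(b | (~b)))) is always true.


Build the truth table over {b, s}:
b | s | φ
---------
False | False | False
True | False | False
False | True | False
True | True | True
Counterexample at row 1: with b=False, s=False, the formula is False.

No, it is not a tautology.


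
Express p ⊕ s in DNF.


Step 1: p ⊕ s is true exactly when they disagree: (p ∧ ¬s) ∨ (¬p ∧ s).

(p ∧ (¬s)) ∨ ((¬p) ∧ s)


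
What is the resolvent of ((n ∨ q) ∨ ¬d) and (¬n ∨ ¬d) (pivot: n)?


The clauses contain complementary literals n and ¬n.
Resolution eliminates this pair and disjoins the remaining literals (merging duplicates).

(¬d ∨ q)


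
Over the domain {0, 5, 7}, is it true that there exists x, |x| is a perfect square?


Evaluate the predicate on each element: 0:T, 5:F, 7:F.
Witness x = 0 satisfies the predicate.

T


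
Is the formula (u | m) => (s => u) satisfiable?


Search for a satisfying assignment over {m, s, u}.
Try m=False, s=False, u=False: the formula evaluates to True.
A satisfying assignment exists.

Satisfiable.


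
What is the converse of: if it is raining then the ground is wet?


The converse of (P → Q) is (Q → P). It is not in general equivalent to the original.
Here P = 'it is raining' and Q = 'the ground is wet'.

If the ground is wet, then it is raining.


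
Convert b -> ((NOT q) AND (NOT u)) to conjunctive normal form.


Step 1: Rewrite b → ((¬q) ∧ (¬u)) as ¬b ∨ ((¬q) ∧ (¬u)).
Step 2: Distribute ∨ over ∧.

((NOT b) OR (NOT q)) AND ((NOT b) OR (NOT u))


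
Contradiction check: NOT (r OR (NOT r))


Truth table over {r}:
r | φ
-----
F | F
T | F
Every row is false.

Yes, it is a contradiction.


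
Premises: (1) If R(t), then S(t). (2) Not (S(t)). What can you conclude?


Modus tollens: from (P → Q) and ¬Q, infer ¬P.
Q = 'S(t)' is denied; since P → Q, P must also fail.

Not (R(t)).


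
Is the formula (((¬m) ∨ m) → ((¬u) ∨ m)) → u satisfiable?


Search for a satisfying assignment over {m, u}.
Try m=F, u=T: the formula evaluates to T.
A satisfying assignment exists.

Satisfiable.


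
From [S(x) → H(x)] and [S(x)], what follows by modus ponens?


Modus ponens: from (P → Q) and P, infer Q.
P = 'S(x)' is asserted, and P → Q holds, so Q follows.

H(x).


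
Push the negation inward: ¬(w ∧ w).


De Morgan: the negation of a conjunction is the disjunction of the negations.
Distribute ¬ across ∧, flipping it to ∨, and negate each literal.

(¬w) ∨ (¬w)


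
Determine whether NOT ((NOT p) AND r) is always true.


Build the truth table over {p, r}:
p | r | φ
---------
F | F | T
T | F | T
F | T | F
T | T | T
Counterexample at row 3: with p=F, r=T, the formula is F.

No, it is not a tautology.


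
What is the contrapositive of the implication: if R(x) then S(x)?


The contrapositive of (P → Q) is (¬Q → ¬P); it is logically equivalent to the original.
Here P = 'R(x)' and Q = 'S(x)'.

If not (S(x)), then not (R(x)).


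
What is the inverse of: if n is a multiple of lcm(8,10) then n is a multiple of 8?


The inverse of (P → Q) is (¬P → ¬Q). It is equivalent to the converse, not to the original.
Here P = 'n is a multiple of lcm(8,10)' and Q = 'n is a multiple of 8'.

If not (n is a multiple of lcm(8,10)), then not (n is a multiple of 8).


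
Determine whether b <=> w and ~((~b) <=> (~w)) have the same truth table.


Compare truth tables:
b | w | φ | ψ
-------------
False | False | True | False
True | False | False | True
False | True | False | True
True | True | True | False
They differ at row 1 (b=False, w=False): φ=True but ψ=False.

No, they are not logically equivalent.


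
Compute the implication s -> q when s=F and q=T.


Implication is false only when antecedent is true and consequent is false.
Substitute: s=F, q=T.
F -> T evaluates to T.

T


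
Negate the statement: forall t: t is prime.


¬(forall x: φ) = exists x: ¬φ, and ¬(exists x: φ) = forall x: ¬φ.
Apply to the universal statement.

exists t: ~(t is prime)


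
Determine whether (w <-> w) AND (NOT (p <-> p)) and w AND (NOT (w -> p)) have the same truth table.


Compare truth tables:
p | w | φ | ψ
-------------
F | F | F | F
T | F | F | F
F | T | F | T
T | T | F | F
They differ at row 3 (p=F, w=T): φ=F but ψ=T.

No, they are not logically equivalent.


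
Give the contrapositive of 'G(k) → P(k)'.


The contrapositive of (P → Q) is (¬Q → ¬P); it is logically equivalent to the original.
Here P = 'G(k)' and Q = 'P(k)'.

If not (P(k)), then not (G(k)).


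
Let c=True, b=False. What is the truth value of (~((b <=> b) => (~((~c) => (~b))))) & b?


Substitute c=True, b=False:
b <=> b = False <=> False = True
~c = False
~b = True
(~c) => (~b) = False => True = True
~((~c) => (~b)) = False
(b <=> b) => (~((~c) => (~b))) = True => False = False
~((b <=> b) => (~((~c) => (~b)))) = True
(~((b <=> b) => (~((~c) => (~b))))) & b = True & False = False

False


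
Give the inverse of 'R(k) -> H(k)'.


The inverse of (P → Q) is (¬P → ¬Q). It is equivalent to the converse, not to the original.
Here P = 'R(k)' and Q = 'H(k)'.

If not (R(k)), then not (H(k)).


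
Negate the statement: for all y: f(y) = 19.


¬(for all x: φ) = there exists x: ¬φ, and ¬(there exists x: φ) = for all x: ¬φ.
Apply to the universal statement.

there exists y: NOT(f(y) = 19)


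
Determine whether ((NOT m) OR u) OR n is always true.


Build the truth table over {m, n, u}:
m | n | u | φ
-------------
F | F | F | T
T | F | F | F
F | T | F | T
T | T | F | T
F | F | T | T
T | F | T | T
F | T | T | T
T | T | T | T
Counterexample at row 2: with m=T, n=F, u=F, the formula is F.

No, it is not a tautology.


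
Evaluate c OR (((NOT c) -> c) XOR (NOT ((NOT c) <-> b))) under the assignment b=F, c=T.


Substitute b=F, c=T:
NOT c = F
(NOT c) -> c = F -> T = T
NOT c = F
(NOT c) <-> b = F <-> F = T
NOT ((NOT c) <-> b) = F
((NOT c) -> c) XOR (NOT ((NOT c) <-> b)) = T XOR F = T
c OR (((NOT c) -> c) XOR (NOT ((NOT c) <-> b))) = T OR T = T

T


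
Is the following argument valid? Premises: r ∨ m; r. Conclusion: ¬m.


This is affirming a disjunct (fallacy). There exist truth assignments where the premises are all true but the conclusion is false.

Invalid.


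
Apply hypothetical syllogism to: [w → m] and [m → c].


Hypothetical syllogism: from (P → Q) and (Q → R), infer (P → R).
Chain the two implications through the shared middle term 'm'.

w → c


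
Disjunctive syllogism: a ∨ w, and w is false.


Disjunctive syllogism: from (P ∨ Q) and ¬P, infer Q.
One disjunct, 'w', is ruled out; the other must hold.

a


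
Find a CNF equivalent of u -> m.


Step 1: Rewrite u → m as ¬u ∨ m.

(NOT u) OR m


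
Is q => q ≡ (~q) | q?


Compare truth tables:
q | φ | ψ
---------
False | True | True
True | True | True
The columns φ and ψ agree on every row.

Yes, they are logically equivalent.


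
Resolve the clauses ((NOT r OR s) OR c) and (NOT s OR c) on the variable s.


The clauses contain complementary literals s and NOTs.
Resolution eliminates this pair and disjoins the remaining literals (merging duplicates).

(c OR NOT r)


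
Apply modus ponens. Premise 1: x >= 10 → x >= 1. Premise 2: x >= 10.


Modus ponens: from (P → Q) and P, infer Q.
P = 'x >= 10' is asserted, and P → Q holds, so Q follows.

x >= 1.


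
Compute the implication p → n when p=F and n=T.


Implication is false only when antecedent is true and consequent is false.
Substitute: p=F, n=T.
F → T evaluates to T.

T


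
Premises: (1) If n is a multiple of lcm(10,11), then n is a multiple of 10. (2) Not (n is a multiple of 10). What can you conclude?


Modus tollens: from (P → Q) and ¬Q, infer ¬P.
Q = 'n is a multiple of 10' is denied; since P → Q, P must also fail.

Not (n is a multiple of lcm(10,11)).


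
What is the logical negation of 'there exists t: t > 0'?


¬(for all x: φ) = there exists x: ¬φ, and ¬(there exists x: φ) = for all x: ¬φ.
Apply to the existential statement.

for all t: NOT(t > 0)


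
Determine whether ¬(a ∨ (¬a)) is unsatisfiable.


Truth table over {a}:
a | φ
-----
F | F
T | F
Every row is false.

Yes, it is a contradiction.


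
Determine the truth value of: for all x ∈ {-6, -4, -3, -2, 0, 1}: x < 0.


Evaluate the predicate on each element: -6:T, -4:T, -3:T, -2:T, 0:F, 1:F.
Counterexample x = 0 fails the predicate.

F


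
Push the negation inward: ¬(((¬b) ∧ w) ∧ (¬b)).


De Morgan: the negation of a conjunction is the disjunction of the negations.
Distribute ¬ across ∧, flipping it to ∨, and negate each literal.

(b ∨ (¬w)) ∨ b


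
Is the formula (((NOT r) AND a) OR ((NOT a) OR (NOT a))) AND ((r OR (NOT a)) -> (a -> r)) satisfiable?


Search for a satisfying assignment over {a, r}.
Try a=F, r=F: the formula evaluates to T.
A satisfying assignment exists.

Satisfiable.


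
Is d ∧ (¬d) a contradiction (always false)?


Truth table over {d}:
d | φ
-----
F | F
T | F
Every row is false.

Yes, it is a contradiction.


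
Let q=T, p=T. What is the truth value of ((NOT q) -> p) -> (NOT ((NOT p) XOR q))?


Substitute q=T, p=T:
NOT q = F
(NOT q) -> p = F -> T = T
NOT p = F
(NOT p) XOR q = F XOR T = T
NOT ((NOT p) XOR q) = F
((NOT q) -> p) -> (NOT ((NOT p) XOR q)) = T -> F = F

F


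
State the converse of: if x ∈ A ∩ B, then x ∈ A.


The converse of (P → Q) is (Q → P). It is not in general equivalent to the original.
Here P = 'x ∈ A ∩ B' and Q = 'x ∈ A'.

If x ∈ A, then x ∈ A ∩ B.


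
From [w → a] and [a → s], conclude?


Hypothetical syllogism: from (P → Q) and (Q → R), infer (P → R).
Chain the two implications through the shared middle term 'a'.

w → s


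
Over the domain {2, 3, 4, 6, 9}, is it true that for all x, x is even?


Evaluate the predicate on each element: 2:T, 3:F, 4:T, 6:T, 9:F.
Counterexample x = 3 fails the predicate.

F


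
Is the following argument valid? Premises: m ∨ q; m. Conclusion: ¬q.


This is affirming a disjunct (fallacy). There exist truth assignments where the premises are all true but the conclusion is false.

Invalid.


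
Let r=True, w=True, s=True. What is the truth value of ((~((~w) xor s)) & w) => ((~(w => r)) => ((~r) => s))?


Substitute r=True, w=True, s=True:
~w = False
(~w) xor s = False xor True = True
~((~w) xor s) = False
(~((~w) xor s)) & w = False & True = False
w => r = True => True = True
~(w => r) = False
~r = False
(~r) => s = False => True = True
(~(w => r)) => ((~r) => s) = False => True = True
((~((~w) xor s)) & w) => ((~(w => r)) => ((~r) => s)) = False => True = True

True


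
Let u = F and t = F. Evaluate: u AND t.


Conjunction is true only when both operands are true.
Substitute: u=F, t=F.
F AND F evaluates to F.

F


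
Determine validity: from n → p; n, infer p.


This matches the form of modus ponens: the conclusion follows in every model of the premises.

Valid.


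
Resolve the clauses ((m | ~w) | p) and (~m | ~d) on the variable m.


The clauses contain complementary literals m and ~m.
Resolution eliminates this pair and disjoins the remaining literals (merging duplicates).

((p | ~w) | ~d)


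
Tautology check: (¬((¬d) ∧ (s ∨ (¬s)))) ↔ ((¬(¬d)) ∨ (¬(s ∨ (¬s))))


Build the truth table over {d, s}:
d | s | φ
---------
F | F | T
T | F | T
F | T | T
T | T | T
Every row evaluates to true.

Yes, it is a tautology.


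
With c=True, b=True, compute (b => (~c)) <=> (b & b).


Substitute c=True, b=True:
~c = False
b => (~c) = True => False = False
b & b = True & True = True
(b => (~c)) <=> (b & b) = False <=> True = False

False


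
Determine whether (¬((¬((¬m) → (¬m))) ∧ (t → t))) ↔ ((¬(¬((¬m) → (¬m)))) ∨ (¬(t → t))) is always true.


Build the truth table over {m, t}:
m | t | φ
---------
F | F | T
T | F | T
F | T | T
T | T | T
Every row evaluates to true.

Yes, it is a tautology.


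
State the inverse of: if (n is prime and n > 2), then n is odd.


The inverse of (P → Q) is (¬P → ¬Q). It is equivalent to the converse, not to the original.
Here P = '(n is prime and n > 2)' and Q = 'n is odd'.

If not ((n is prime and n > 2)), then not (n is odd).


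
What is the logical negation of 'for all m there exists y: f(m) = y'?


Negation flips each quantifier (∀↔∃) and negates the inner predicate.
¬(for all m there exists y: φ) = there exists m for all y: ¬φ.

there exists m for all y: NOT(f(m) = y)


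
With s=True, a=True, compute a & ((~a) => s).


Substitute s=True, a=True:
~a = False
(~a) => s = False => True = True
a & ((~a) => s) = True & True = True

True


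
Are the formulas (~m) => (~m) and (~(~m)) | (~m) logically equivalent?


Compare truth tables:
m | φ | ψ
---------
False | True | True
True | True | True
The columns φ and ψ agree on every row.

Yes, they are logically equivalent.


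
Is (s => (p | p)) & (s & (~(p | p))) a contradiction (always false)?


Truth table over {p, s}:
p | s | φ
---------
False | False | False
True | False | False
False | True | False
True | True | False
Every row is false.

Yes, it is a contradiction.


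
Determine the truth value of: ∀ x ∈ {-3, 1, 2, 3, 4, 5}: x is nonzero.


Evaluate the predicate on each element: -3:T, 1:T, 2:T, 3:T, 4:T, 5:T.
Every element satisfies the predicate.

T


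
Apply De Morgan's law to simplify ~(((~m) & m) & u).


De Morgan: the negation of a conjunction is the disjunction of the negations.
Distribute ~ across &, flipping it to |, and negate each literal.

(m | (~m)) | (~u)


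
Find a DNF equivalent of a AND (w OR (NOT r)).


Step 1: Distribute ∧ over ∨: a ∧ (w ∨ (¬r)) = (a ∧ w) ∨ (a ∧ (¬r)).

(a AND w) OR (a AND (NOT r))


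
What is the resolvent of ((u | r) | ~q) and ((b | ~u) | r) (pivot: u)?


The clauses contain complementary literals u and ~u.
Resolution eliminates this pair and disjoins the remaining literals (merging duplicates).

((r | ~q) | b)


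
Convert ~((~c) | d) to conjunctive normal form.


Step 1: Apply De Morgan: ¬((¬c) ∨ d) = ¬(¬c) ∧ ¬d.
Step 2: Eliminate any double negations (¬¬X = X).

c & (~d)


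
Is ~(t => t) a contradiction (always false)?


Truth table over {t}:
t | φ
-----
False | False
True | False
Every row is false.

Yes, it is a contradiction.


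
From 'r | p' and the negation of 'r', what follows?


Disjunctive syllogism: from (P ∨ Q) and ¬P, infer Q.
One disjunct, 'r', is ruled out; the other must hold.

p


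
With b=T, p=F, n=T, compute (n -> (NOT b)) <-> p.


Substitute b=T, p=F, n=T:
NOT b = F
n -> (NOT b) = T -> F = F
(n -> (NOT b)) <-> p = F <-> F = T

T


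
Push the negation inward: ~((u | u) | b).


De Morgan: the negation of a disjunction is the conjunction of the negations.
Distribute ~ across |, flipping it to &, and negate each literal.

((~u) & (~u)) & (~b)


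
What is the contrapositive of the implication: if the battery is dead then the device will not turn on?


The contrapositive of (P → Q) is (¬Q → ¬P); it is logically equivalent to the original.
Here P = 'the battery is dead' and Q = 'the device will not turn on'.

If not (the device will not turn on), then not (the battery is dead).


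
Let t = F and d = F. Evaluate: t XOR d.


Exclusive or is true when exactly one operand is true.
Substitute: t=F, d=F.
F XOR F evaluates to F.

F


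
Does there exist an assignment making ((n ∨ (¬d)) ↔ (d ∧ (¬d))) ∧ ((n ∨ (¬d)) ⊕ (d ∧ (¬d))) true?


Check all 4 assignments over {d, n}:
d | n | φ
---------
F | F | F
T | F | F
F | T | F
T | T | F
No assignment makes the formula true.

Unsatisfiable.


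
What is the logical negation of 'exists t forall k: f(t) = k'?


Negation flips each quantifier (∀↔∃) and negates the inner predicate.
¬(exists t forall k: φ) = forall t exists k: ¬φ.

forall t exists k: ~(f(t) = k)


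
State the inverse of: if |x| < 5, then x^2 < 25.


The inverse of (P → Q) is (¬P → ¬Q). It is equivalent to the converse, not to the original.
Here P = '|x| < 5' and Q = 'x^2 < 25'.

If not (|x| < 5), then not (x^2 < 25).


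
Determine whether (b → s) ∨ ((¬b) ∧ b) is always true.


Build the truth table over {b, s}:
b | s | φ
---------
F | F | T
T | F | F
F | T | T
T | T | T
Counterexample at row 2: with b=T, s=F, the formula is F.

No, it is not a tautology.


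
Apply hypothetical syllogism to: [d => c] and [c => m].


Hypothetical syllogism: from (P → Q) and (Q → R), infer (P → R).
Chain the two implications through the shared middle term 'c'.

d => m


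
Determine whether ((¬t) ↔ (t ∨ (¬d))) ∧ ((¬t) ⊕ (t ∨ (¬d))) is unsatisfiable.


Truth table over {d, t}:
d | t | φ
---------
F | F | F
T | F | F
F | T | F
T | T | F
Every row is false.

Yes, it is a contradiction.


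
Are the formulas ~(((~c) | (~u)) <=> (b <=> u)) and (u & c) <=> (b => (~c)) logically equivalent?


Compare truth tables:
b | c | u | φ | ψ
-----------------
False | False | False | False | False
True | False | False | True | False
False | True | False | False | False
True | True | False | True | True
False | False | True | True | False
True | False | True | False | False
False | True | True | False | True
True | True | True | True | False
They differ at row 2 (b=True, c=False, u=False): φ=True but ψ=False.

No, they are not logically equivalent.


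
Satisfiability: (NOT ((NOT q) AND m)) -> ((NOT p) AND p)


Search for a satisfying assignment over {m, p, q}.
Try m=T, p=F, q=F: the formula evaluates to T.
A satisfying assignment exists.

Satisfiable.


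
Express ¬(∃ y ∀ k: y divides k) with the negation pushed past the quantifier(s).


Negation flips each quantifier (∀↔∃) and negates the inner predicate.
¬(∃ y ∀ k: φ) = ∀ y ∃ k: ¬φ.

∀ y ∃ k: ¬(y divides k)


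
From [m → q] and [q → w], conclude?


Hypothetical syllogism: from (P → Q) and (Q → R), infer (P → R).
Chain the two implications through the shared middle term 'q'.

m → w


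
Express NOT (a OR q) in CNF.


Step 1: Apply De Morgan: ¬(a ∨ q) = ¬a ∧ ¬q.

(NOT a) AND (NOT q)


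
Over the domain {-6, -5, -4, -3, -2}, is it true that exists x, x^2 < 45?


Evaluate the predicate on each element: -6:True, -5:True, -4:True, -3:True, -2:True.
Witness x = -6 satisfies the predicate.

True


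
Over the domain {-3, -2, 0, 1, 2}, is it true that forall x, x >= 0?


Evaluate the predicate on each element: -3:False, -2:False, 0:True, 1:True, 2:True.
Counterexample x = -3 fails the predicate.

False


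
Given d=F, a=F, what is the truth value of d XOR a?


Exclusive or is true when exactly one operand is true.
Substitute: d=F, a=F.
F XOR F evaluates to F.

F


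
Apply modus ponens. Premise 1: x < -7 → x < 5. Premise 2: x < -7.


Modus ponens: from (P → Q) and P, infer Q.
P = 'x < -7' is asserted, and P → Q holds, so Q follows.

x < 5.


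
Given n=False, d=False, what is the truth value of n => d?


Implication is false only when antecedent is true and consequent is false.
Substitute: n=False, d=False.
False => False evaluates to True.

True


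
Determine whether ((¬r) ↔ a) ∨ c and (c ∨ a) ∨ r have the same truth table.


Compare truth tables:
a | c | r | φ | ψ
-----------------
F | F | F | F | F
T | F | F | T | T
F | T | F | T | T
T | T | F | T | T
F | F | T | T | T
T | F | T | F | T
F | T | T | T | T
T | T | T | T | T
They differ at row 6 (a=T, c=F, r=T): φ=F but ψ=T.

No, they are not logically equivalent.


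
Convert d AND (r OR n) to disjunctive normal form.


Step 1: Distribute ∧ over ∨: d ∧ (r ∨ n) = (d ∧ r) ∨ (d ∧ n).

(d AND r) OR (d AND n)


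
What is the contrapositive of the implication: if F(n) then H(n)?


The contrapositive of (P → Q) is (¬Q → ¬P); it is logically equivalent to the original.
Here P = 'F(n)' and Q = 'H(n)'.

If not (H(n)), then not (F(n)).


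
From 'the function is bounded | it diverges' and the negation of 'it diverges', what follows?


Disjunctive syllogism: from (P ∨ Q) and ¬P, infer Q.
One disjunct, 'it diverges', is ruled out; the other must hold.

the function is bounded


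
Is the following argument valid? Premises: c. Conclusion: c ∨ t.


This matches the form of disjunction introduction: the conclusion follows in every model of the premises.

Valid.


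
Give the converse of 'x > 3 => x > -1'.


The converse of (P → Q) is (Q → P). It is not in general equivalent to the original.
Here P = 'x > 3' and Q = 'x > -1'.

If x > -1, then x > 3.


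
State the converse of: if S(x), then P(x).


The converse of (P → Q) is (Q → P). It is not in general equivalent to the original.
Here P = 'S(x)' and Q = 'P(x)'.

If P(x), then S(x).


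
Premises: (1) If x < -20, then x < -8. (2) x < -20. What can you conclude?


Modus ponens: from (P → Q) and P, infer Q.
P = 'x < -20' is asserted, and P → Q holds, so Q follows.

x < -8.


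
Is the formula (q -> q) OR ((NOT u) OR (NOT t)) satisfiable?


Search for a satisfying assignment over {q, t, u}.
Try q=F, t=F, u=F: the formula evaluates to T.
A satisfying assignment exists.

Satisfiable.


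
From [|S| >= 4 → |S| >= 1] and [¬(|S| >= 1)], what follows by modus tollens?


Modus tollens: from (P → Q) and ¬Q, infer ¬P.
Q = '|S| >= 1' is denied; since P → Q, P must also fail.

Not (|S| >= 4).


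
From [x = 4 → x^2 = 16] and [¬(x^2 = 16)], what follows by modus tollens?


Modus tollens: from (P → Q) and ¬Q, infer ¬P.
Q = 'x^2 = 16' is denied; since P → Q, P must also fail.

Not (x = 4).


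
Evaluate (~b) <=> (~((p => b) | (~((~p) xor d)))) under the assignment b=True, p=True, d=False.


Substitute b=True, p=True, d=False:
~b = False
p => b = True => True = True
~p = False
(~p) xor d = False xor False = False
~((~p) xor d) = True
(p => b) | (~((~p) xor d)) = True | True = True
~((p => b) | (~((~p) xor d))) = False
(~b) <=> (~((p => b) | (~((~p) xor d)))) = False <=> False = True

True


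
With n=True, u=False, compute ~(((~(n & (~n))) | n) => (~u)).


Substitute n=True, u=False:
~n = False
n & (~n) = True & False = False
~(n & (~n)) = True
(~(n & (~n))) | n = True | True = True
~u = True
((~(n & (~n))) | n) => (~u) = True => True = True
~(((~(n & (~n))) | n) => (~u)) = False

False


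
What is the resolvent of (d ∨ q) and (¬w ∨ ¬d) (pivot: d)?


The clauses contain complementary literals d and ¬d.
Resolution eliminates this pair and disjoins the remaining literals (merging duplicates).

(q ∨ ¬w)


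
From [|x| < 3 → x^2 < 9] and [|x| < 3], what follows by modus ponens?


Modus ponens: from (P → Q) and P, infer Q.
P = '|x| < 3' is asserted, and P → Q holds, so Q follows.

x^2 < 9.


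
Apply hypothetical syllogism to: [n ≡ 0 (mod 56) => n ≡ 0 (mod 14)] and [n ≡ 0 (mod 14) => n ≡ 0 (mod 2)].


Hypothetical syllogism: from (P → Q) and (Q → R), infer (P → R).
Chain the two implications through the shared middle term 'n ≡ 0 (mod 14)'.

n ≡ 0 (mod 56) => n ≡ 0 (mod 2)


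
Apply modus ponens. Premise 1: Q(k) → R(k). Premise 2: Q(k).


Modus ponens: from (P → Q) and P, infer Q.
P = 'Q(k)' is asserted, and P → Q holds, so Q follows.

R(k).


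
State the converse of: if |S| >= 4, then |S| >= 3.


The converse of (P → Q) is (Q → P). It is not in general equivalent to the original.
Here P = '|S| >= 4' and Q = '|S| >= 3'.

If |S| >= 3, then |S| >= 4.


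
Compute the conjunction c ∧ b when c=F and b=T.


Conjunction is true only when both operands are true.
Substitute: c=F, b=T.
F ∧ T evaluates to F.

F


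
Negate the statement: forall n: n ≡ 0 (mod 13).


¬(forall x: φ) = exists x: ¬φ, and ¬(exists x: φ) = forall x: ¬φ.
Apply to the universal statement.

exists n: ~(n ≡ 0 (mod 13))


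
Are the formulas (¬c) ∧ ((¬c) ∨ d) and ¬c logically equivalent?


Compare truth tables:
c | d | φ | ψ
-------------
F | F | T | T
T | F | F | F
F | T | T | T
T | T | F | F
The columns φ and ψ agree on every row.

Yes, they are logically equivalent.


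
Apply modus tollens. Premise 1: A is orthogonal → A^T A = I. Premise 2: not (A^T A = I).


Modus tollens: from (P → Q) and ¬Q, infer ¬P.
Q = 'A^T A = I' is denied; since P → Q, P must also fail.

Not (A is orthogonal).


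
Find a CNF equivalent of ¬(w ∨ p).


Step 1: Apply De Morgan: ¬(w ∨ p) = ¬w ∧ ¬p.

(¬w) ∧ (¬p)


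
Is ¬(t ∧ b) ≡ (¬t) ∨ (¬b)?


Compare truth tables:
b | t | φ | ψ
-------------
F | F | T | T
T | F | T | T
F | T | T | T
T | T | F | F
The columns φ and ψ agree on every row.

Yes, they are logically equivalent.


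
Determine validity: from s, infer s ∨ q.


This matches the form of disjunction introduction: the conclusion follows in every model of the premises.

Valid.


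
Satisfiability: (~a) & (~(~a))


Check all 2 assignments over {a}:
a | φ
-----
False | False
True | False
No assignment makes the formula true.

Unsatisfiable.


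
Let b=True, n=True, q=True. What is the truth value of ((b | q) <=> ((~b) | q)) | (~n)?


Substitute b=True, n=True, q=True:
b | q = True | True = True
~b = False
(~b) | q = False | True = True
(b | q) <=> ((~b) | q) = True <=> True = True
~n = False
((b | q) <=> ((~b) | q)) | (~n) = True | False = True

True


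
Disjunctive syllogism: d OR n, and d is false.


Disjunctive syllogism: from (P ∨ Q) and ¬P, infer Q.
One disjunct, 'd', is ruled out; the other must hold.

n


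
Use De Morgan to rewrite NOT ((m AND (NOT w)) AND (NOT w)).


De Morgan: the negation of a conjunction is the disjunction of the negations.
Distribute NOT across AND, flipping it to OR, and negate each literal.

((NOT m) OR w) OR w


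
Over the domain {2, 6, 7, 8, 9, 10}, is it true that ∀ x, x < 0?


Evaluate the predicate on each element: 2:F, 6:F, 7:F, 8:F, 9:F, 10:F.
Counterexample x = 2 fails the predicate.

F


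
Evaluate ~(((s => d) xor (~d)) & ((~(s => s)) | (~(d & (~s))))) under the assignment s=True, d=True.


Substitute s=True, d=True:
… (earlier sub-steps elided)
~d = False
(s => d) xor (~d) = True xor False = True
s => s = True => True = True
~(s => s) = False
~s = False
d & (~s) = True & False = False
~(d & (~s)) = True
(~(s => s)) | (~(d & (~s))) = False | True = True
((s => d) xor (~d)) & ((~(s => s)) | (~(d & (~s)))) = True & True = True
~(((s => d) xor (~d)) & ((~(s => s)) | (~(d & (~s))))) = False

False


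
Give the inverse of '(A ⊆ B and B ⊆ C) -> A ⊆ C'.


The inverse of (P → Q) is (¬P → ¬Q). It is equivalent to the converse, not to the original.
Here P = '(A ⊆ B and B ⊆ C)' and Q = 'A ⊆ C'.

If not ((A ⊆ B and B ⊆ C)), then not (A ⊆ C).


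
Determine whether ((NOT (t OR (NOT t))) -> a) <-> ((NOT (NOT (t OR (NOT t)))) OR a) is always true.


Build the truth table over {a, t}:
a | t | φ
---------
F | F | T
T | F | T
F | T | T
T | T | T
Every row evaluates to true.

Yes, it is a tautology.


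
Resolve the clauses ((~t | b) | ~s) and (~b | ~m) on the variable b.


The clauses contain complementary literals b and ~b.
Resolution eliminates this pair and disjoins the remaining literals (merging duplicates).

((~s | ~t) | ~m)


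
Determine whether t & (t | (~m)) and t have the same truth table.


Compare truth tables:
m | t | φ | ψ
-------------
False | False | False | False
True | False | False | False
False | True | True | True
True | True | True | True
The columns φ and ψ agree on every row.

Yes, they are logically equivalent.


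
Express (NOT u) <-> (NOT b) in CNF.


Step 1: Rewrite (¬u) ↔ (¬b) as ((¬u) → (¬b)) ∧ ((¬b) → (¬u)).
Step 2: Rewrite each implication as a disjunction.
Step 3: Eliminate any double negations (¬¬X = X).

(u OR (NOT b)) AND (b OR (NOT u))


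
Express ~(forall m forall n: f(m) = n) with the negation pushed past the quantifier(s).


Negation flips each quantifier (∀↔∃) and negates the inner predicate.
¬(forall m forall n: φ) = exists m exists n: ¬φ.

exists m exists n: ~(f(m) = n)


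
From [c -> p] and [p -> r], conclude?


Hypothetical syllogism: from (P → Q) and (Q → R), infer (P → R).
Chain the two implications through the shared middle term 'p'.

c -> r


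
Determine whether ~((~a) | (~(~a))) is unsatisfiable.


Truth table over {a}:
a | φ
-----
False | False
True | False
Every row is false.

Yes, it is a contradiction.


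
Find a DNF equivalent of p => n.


Step 1: Rewrite p → n as ¬p ∨ n.

(~p) | n


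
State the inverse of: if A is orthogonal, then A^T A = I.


The inverse of (P → Q) is (¬P → ¬Q). It is equivalent to the converse, not to the original.
Here P = 'A is orthogonal' and Q = 'A^T A = I'.

If not (A is orthogonal), then not (A^T A = I).


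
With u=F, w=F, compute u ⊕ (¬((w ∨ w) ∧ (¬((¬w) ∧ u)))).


Substitute u=F, w=F:
w ∨ w = F ∨ F = F
¬w = T
(¬w) ∧ u = T ∧ F = F
¬((¬w) ∧ u) = T
(w ∨ w) ∧ (¬((¬w) ∧ u)) = F ∧ T = F
¬((w ∨ w) ∧ (¬((¬w) ∧ u))) = T
u ⊕ (¬((w ∨ w) ∧ (¬((¬w) ∧ u)))) = F ⊕ T = T

T


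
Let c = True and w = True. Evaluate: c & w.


Conjunction is true only when both operands are true.
Substitute: c=True, w=True.
True & True evaluates to True.

True


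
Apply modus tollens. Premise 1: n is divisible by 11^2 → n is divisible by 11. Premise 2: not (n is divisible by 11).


Modus tollens: from (P → Q) and ¬Q, infer ¬P.
Q = 'n is divisible by 11' is denied; since P → Q, P must also fail.

Not (n is divisible by 11^2).


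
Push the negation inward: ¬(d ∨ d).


De Morgan: the negation of a disjunction is the conjunction of the negations.
Distribute ¬ across ∨, flipping it to ∧, and negate each literal.

(¬d) ∧ (¬d)


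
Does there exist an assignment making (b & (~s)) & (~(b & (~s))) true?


Check all 4 assignments over {b, s}:
b | s | φ
---------
False | False | False
True | False | False
False | True | False
True | True | False
No assignment makes the formula true.

Unsatisfiable.


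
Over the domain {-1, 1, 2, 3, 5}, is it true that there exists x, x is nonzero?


Evaluate the predicate on each element: -1:T, 1:T, 2:T, 3:T, 5:T.
Witness x = -1 satisfies the predicate.

T


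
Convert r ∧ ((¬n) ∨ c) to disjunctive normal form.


Step 1: Distribute ∧ over ∨: r ∧ ((¬n) ∨ c) = (r ∧ (¬n)) ∨ (r ∧ c).

(r ∧ (¬n)) ∨ (r ∧ c)


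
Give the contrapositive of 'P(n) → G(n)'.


The contrapositive of (P → Q) is (¬Q → ¬P); it is logically equivalent to the original.
Here P = 'P(n)' and Q = 'G(n)'.

If not (G(n)), then not (P(n)).


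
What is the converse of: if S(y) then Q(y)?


The converse of (P → Q) is (Q → P). It is not in general equivalent to the original.
Here P = 'S(y)' and Q = 'Q(y)'.

If Q(y), then S(y).


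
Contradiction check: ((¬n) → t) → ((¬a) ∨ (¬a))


Truth table over {a, n, t}:
a | n | t | φ
-------------
F | F | F | T
T | F | F | T
F | T | F | T
T | T | F | F
F | F | T | T
T | F | T | F
F | T | T | T
T | T | T | F
Satisfying assignment at row 1: a=F, n=F, t=F gives T.

No, it is not a contradiction.


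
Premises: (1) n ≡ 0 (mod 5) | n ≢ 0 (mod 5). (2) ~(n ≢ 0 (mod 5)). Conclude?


Disjunctive syllogism: from (P ∨ Q) and ¬P, infer Q.
One disjunct, 'n ≢ 0 (mod 5)', is ruled out; the other must hold.

n ≡ 0 (mod 5)


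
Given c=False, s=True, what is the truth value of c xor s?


Exclusive or is true when exactly one operand is true.
Substitute: c=False, s=True.
False xor True evaluates to True.

True


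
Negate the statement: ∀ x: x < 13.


¬(∀ x: φ) = ∃ x: ¬φ, and ¬(∃ x: φ) = ∀ x: ¬φ.
Apply to the universal statement.

∃ x: ¬(x < 13)


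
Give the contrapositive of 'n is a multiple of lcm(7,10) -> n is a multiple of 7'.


The contrapositive of (P → Q) is (¬Q → ¬P); it is logically equivalent to the original.
Here P = 'n is a multiple of lcm(7,10)' and Q = 'n is a multiple of 7'.

If not (n is a multiple of 7), then not (n is a multiple of lcm(7,10)).


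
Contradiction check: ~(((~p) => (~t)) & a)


Truth table over {a, p, t}:
a | p | t | φ
-------------
False | False | False | True
True | False | False | False
False | True | False | True
True | True | False | False
False | False | True | True
True | False | True | True
False | True | True | True
True | True | True | False
Satisfying assignment at row 1: a=False, p=False, t=False gives True.

No, it is not a contradiction.


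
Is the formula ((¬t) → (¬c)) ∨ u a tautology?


Build the truth table over {c, t, u}:
c | t | u | φ
-------------
F | F | F | T
T | F | F | F
F | T | F | T
T | T | F | T
F | F | T | T
T | F | T | T
F | T | T | T
T | T | T | T
Counterexample at row 2: with c=T, t=F, u=F, the formula is F.

No, it is not a tautology.


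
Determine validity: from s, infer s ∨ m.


This matches the form of disjunction introduction: the conclusion follows in every model of the premises.

Valid.


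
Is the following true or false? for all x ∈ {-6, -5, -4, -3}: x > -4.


Evaluate the predicate on each element: -6:F, -5:F, -4:F, -3:T.
Counterexample x = -6 fails the predicate.

F


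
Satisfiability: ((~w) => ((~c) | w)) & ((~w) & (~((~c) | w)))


Check all 4 assignments over {c, w}:
c | w | φ
---------
False | False | False
True | False | False
False | True | False
True | True | False
No assignment makes the formula true.

Unsatisfiable.


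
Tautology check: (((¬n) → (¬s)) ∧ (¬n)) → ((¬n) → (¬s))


Build the truth table over {n, s}:
n | s | φ
---------
F | F | T
T | F | T
F | T | T
T | T | T
Every row evaluates to true.

Yes, it is a tautology.


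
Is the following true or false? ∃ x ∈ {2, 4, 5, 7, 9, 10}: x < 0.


Evaluate the predicate on each element: 2:F, 4:F, 5:F, 7:F, 9:F, 10:F.
No element satisfies the predicate.

F
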